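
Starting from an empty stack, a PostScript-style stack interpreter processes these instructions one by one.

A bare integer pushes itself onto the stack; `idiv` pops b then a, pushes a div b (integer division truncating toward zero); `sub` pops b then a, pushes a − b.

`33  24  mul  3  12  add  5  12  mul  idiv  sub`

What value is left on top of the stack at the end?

33   → 33
24   → 33 24
mul  → 792
3    → 792 3
12   → 792 3 12
add  → 792 15
5    → 792 15 5
12   → 792 15 5 12
mul  → 792 15 60
idiv → 792 0
sub  → 792

792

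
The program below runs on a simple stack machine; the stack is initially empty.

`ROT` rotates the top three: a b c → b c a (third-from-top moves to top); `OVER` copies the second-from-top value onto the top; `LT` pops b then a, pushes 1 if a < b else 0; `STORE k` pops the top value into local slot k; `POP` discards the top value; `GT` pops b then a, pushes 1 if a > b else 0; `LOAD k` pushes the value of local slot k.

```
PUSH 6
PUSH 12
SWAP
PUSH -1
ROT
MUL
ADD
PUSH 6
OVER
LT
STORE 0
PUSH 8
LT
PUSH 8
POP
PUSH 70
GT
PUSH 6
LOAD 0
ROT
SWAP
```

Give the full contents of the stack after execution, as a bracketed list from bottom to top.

PUSH 6  → 6
PUSH 12 → 6 12
SWAP    → 12 6
PUSH -1 → 12 6 -1
ROT     → 6 -1 12
MUL     → 6 -12
ADD     → -6
PUSH 6  → -6 6
OVER    → -6 6 -6
LT      → -6 0
STORE 0 → -6
PUSH 8  → -6 8
LT      → 1
PUSH 8  → 1 8
POP     → 1
PUSH 70 → 1 70
GT      → 0
PUSH 6  → 0 6
LOAD 0  → 0 6 0
ROT     → 6 0 0
SWAP    → 6 0 0

[6, 0, 0]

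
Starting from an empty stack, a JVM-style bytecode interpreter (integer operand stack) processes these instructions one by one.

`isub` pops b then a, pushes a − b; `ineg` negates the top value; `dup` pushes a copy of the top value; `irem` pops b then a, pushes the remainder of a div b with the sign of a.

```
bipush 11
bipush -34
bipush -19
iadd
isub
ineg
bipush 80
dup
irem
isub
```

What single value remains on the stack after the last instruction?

bipush 11  → [11]
bipush -34 → [11, -34]
bipush -19 → [11, -34, -19]
iadd       → [11, -53]
isub       → [64]
ineg       → [-64]
bipush 80  → [-64, 80]
dup        → [-64, 80, 80]
irem       → [-64, 0]
isub       → [-64]

-64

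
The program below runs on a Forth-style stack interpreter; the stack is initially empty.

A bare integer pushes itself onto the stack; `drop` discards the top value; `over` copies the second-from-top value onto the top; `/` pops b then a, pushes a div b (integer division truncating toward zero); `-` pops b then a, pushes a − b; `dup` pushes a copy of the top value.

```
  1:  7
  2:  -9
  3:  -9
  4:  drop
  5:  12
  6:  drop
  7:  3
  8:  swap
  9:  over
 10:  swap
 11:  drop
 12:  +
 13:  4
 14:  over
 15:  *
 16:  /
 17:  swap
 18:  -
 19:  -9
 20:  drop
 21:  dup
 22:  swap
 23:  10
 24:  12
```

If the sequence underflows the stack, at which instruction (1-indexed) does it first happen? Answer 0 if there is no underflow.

7    : [7]
-9   : [7, -9]
-9   : [7, -9, -9]
drop : [7, -9]
12   : [7, -9, 12]
drop : [7, -9]
3    : [7, -9, 3]
swap : [7, 3, -9]
over : [7, 3, -9, 3]
swap : [7, 3, 3, -9]
drop : [7, 3, 3]
+    : [7, 6]
4    : [7, 6, 4]
over : [7, 6, 4, 6]
*    : [7, 6, 24]
/    : [7, 0]
swap : [0, 7]
-    : [-7]
-9   : [-7, -9]
drop : [-7]
dup  : [-7, -7]
swap : [-7, -7]
10   : [-7, -7, 10]
12   : [-7, -7, 10, 12]

0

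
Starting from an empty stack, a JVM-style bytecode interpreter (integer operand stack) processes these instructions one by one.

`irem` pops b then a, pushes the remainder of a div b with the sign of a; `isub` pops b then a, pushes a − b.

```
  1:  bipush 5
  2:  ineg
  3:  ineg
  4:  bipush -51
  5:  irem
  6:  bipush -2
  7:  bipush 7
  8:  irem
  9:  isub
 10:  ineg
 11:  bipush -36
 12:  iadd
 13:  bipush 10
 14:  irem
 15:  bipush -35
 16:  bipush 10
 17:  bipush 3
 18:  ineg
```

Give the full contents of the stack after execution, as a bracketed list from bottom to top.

bipush 5   → [5]
ineg       → [-5]
ineg       → [5]
bipush -51 → [5, -51]
irem       → [5]
bipush -2  → [5, -2]
bipush 7   → [5, -2, 7]
irem       → [5, -2]
isub       → [7]
ineg       → [-7]
bipush -36 → [-7, -36]
iadd       → [-43]
bipush 10  → [-43, 10]
irem       → [-3]
bipush -35 → [-3, -35]
bipush 10  → [-3, -35, 10]
bipush 3   → [-3, -35, 10, 3]
ineg       → [-3, -35, 10, -3]

[-3, -35, 10, -3]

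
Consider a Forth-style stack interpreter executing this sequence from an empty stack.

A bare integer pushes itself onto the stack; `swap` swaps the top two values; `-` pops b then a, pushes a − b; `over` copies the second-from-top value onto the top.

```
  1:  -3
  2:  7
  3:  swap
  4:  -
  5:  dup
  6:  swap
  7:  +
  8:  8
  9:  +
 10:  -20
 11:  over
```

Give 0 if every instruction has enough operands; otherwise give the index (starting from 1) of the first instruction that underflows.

0

-3   → -3
7    → -3 7
swap → 7 -3
-    → 10
dup  → 10 10
swap → 10 10
+    → 20
8    → 20 8
+    → 28
-20  → 28 -20
over → 28 -20 28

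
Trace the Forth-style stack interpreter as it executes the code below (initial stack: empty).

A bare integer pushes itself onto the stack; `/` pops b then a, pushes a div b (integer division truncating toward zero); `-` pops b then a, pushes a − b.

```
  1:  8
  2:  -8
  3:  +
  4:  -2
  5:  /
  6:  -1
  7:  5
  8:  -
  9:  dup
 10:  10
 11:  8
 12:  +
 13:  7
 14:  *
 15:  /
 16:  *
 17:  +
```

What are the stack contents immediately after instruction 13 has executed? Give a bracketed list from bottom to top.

8   → [8]
-8  → [8, -8]
+   → [0]
-2  → [0, -2]
/   → [0]
-1  → [0, -1]
5   → [0, -1, 5]
-   → [0, -6]
dup → [0, -6, -6]
10  → [0, -6, -6, 10]
8   → [0, -6, -6, 10, 8]
+   → [0, -6, -6, 18]
7   → [0, -6, -6, 18, 7]

[0, -6, -6, 18, 7]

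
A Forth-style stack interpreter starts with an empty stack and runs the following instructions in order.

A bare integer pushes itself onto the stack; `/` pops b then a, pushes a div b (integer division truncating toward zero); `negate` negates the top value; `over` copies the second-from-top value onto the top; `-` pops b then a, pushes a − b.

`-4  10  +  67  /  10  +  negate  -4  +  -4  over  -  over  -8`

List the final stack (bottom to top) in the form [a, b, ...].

-4     -> -4
10     -> -4 10
+      -> 6
67     -> 6 67
/      -> 0
10     -> 0 10
+      -> 10
negate -> -10
-4     -> -10 -4
+      -> -14
-4     -> -14 -4
over   -> -14 -4 -14
-      -> -14 10
over   -> -14 10 -14
-8     -> -14 10 -14 -8

[-14, 10, -14, -8]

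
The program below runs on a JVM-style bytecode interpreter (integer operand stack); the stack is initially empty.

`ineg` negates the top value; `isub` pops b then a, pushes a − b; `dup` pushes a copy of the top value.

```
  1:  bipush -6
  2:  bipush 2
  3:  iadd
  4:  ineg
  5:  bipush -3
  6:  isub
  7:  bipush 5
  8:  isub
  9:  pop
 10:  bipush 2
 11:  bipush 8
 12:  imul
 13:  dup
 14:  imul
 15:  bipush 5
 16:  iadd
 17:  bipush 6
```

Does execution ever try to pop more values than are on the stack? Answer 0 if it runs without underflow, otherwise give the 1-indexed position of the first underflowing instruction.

bipush -6 -> [-6]
bipush 2  -> [-6, 2]
iadd      -> [-4]
ineg      -> [4]
bipush -3 -> [4, -3]
isub      -> [7]
bipush 5  -> [7, 5]
isub      -> [2]
pop       -> []
bipush 2  -> [2]
bipush 8  -> [2, 8]
imul      -> [16]
dup       -> [16, 16]
imul      -> [256]
bipush 5  -> [256, 5]
iadd      -> [261]
bipush 6  -> [261, 6]

0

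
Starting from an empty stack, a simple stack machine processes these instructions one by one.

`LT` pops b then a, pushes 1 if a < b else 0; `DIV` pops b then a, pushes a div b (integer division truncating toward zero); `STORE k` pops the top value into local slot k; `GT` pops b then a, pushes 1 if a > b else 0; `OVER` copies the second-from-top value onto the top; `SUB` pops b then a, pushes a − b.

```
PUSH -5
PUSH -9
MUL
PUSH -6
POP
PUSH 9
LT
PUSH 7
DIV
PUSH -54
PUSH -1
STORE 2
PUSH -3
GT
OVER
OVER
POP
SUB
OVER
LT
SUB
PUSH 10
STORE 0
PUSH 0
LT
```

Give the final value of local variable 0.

10

PUSH -5   -5
PUSH -9   -5 -9
MUL       45
PUSH -6   45 -6
POP       45
PUSH 9    45 9
LT        0
PUSH 7    0 7
DIV       0
PUSH -54  0 -54
PUSH -1   0 -54 -1
STORE 2   0 -54
PUSH -3   0 -54 -3
GT        0 0
OVER      0 0 0
OVER      0 0 0 0
POP       0 0 0
SUB       0 0
OVER      0 0 0
LT        0 0
SUB       0
PUSH 10   0 10
STORE 0   0
PUSH 0    0 0
LT        0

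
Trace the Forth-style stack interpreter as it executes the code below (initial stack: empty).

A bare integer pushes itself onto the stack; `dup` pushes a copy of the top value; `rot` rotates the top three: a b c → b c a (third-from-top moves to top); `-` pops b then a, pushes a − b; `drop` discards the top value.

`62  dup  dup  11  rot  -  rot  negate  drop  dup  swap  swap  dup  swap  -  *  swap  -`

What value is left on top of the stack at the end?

62     -> [62]
dup    -> [62, 62]
dup    -> [62, 62, 62]
11     -> [62, 62, 62, 11]
rot    -> [62, 62, 11, 62]
-      -> [62, 62, -51]
rot    -> [62, -51, 62]
negate -> [62, -51, -62]
drop   -> [62, -51]
dup    -> [62, -51, -51]
swap   -> [62, -51, -51]
swap   -> [62, -51, -51]
dup    -> [62, -51, -51, -51]
swap   -> [62, -51, -51, -51]
-      -> [62, -51, 0]
*      -> [62, 0]
swap   -> [0, 62]
-      -> [-62]

-62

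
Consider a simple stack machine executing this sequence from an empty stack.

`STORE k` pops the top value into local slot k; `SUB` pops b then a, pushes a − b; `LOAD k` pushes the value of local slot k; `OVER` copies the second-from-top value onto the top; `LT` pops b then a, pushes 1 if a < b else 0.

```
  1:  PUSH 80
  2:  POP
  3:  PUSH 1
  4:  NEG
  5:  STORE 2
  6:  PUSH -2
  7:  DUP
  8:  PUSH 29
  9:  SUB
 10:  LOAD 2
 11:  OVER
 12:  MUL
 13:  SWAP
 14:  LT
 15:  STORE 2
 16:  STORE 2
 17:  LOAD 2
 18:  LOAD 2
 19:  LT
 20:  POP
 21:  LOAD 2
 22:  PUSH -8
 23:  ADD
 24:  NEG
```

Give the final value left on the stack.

10

PUSH 80 -> [80]
POP     -> []
PUSH 1  -> [1]
NEG     -> [-1]
STORE 2 -> []
PUSH -2 -> [-2]
DUP     -> [-2, -2]
PUSH 29 -> [-2, -2, 29]
SUB     -> [-2, -31]
LOAD 2  -> [-2, -31, -1]
OVER    -> [-2, -31, -1, -31]
MUL     -> [-2, -31, 31]
SWAP    -> [-2, 31, -31]
LT      -> [-2, 0]
STORE 2 -> [-2]
STORE 2 -> []
LOAD 2  -> [-2]
LOAD 2  -> [-2, -2]
LT      -> [0]
POP     -> []
LOAD 2  -> [-2]
PUSH -8 -> [-2, -8]
ADD     -> [-10]
NEG     -> [10]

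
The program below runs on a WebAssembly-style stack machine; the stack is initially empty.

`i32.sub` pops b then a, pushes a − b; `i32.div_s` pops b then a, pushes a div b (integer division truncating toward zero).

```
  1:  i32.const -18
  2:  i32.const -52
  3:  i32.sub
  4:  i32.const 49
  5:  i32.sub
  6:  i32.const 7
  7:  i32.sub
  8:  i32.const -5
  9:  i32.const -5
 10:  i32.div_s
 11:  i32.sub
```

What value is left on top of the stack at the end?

-23

i32.const -18 -> -18
i32.const -52 -> -18 -52
i32.sub       -> 34
i32.const 49  -> 34 49
i32.sub       -> -15
i32.const 7   -> -15 7
i32.sub       -> -22
i32.const -5  -> -22 -5
i32.const -5  -> -22 -5 -5
i32.div_s     -> -22 1
i32.sub       -> -23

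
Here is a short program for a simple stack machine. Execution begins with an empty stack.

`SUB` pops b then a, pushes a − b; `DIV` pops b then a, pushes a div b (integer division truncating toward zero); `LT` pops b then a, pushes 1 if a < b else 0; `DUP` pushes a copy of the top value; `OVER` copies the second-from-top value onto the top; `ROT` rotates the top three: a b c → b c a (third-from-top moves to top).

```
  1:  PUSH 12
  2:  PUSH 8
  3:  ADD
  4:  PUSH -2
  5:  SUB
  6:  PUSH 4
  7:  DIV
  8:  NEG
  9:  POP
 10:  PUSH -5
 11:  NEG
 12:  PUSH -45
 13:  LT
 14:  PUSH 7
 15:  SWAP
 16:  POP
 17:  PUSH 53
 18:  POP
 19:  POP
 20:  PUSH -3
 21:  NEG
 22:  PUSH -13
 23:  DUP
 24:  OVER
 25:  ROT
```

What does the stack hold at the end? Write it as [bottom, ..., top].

PUSH 12  -> [12]
PUSH 8   -> [12, 8]
ADD      -> [20]
PUSH -2  -> [20, -2]
SUB      -> [22]
PUSH 4   -> [22, 4]
DIV      -> [5]
NEG      -> [-5]
POP      -> []
PUSH -5  -> [-5]
NEG      -> [5]
PUSH -45 -> [5, -45]
LT       -> [0]
PUSH 7   -> [0, 7]
SWAP     -> [7, 0]
POP      -> [7]
PUSH 53  -> [7, 53]
POP      -> [7]
POP      -> []
PUSH -3  -> [-3]
NEG      -> [3]
PUSH -13 -> [3, -13]
DUP      -> [3, -13, -13]
OVER     -> [3, -13, -13, -13]
ROT      -> [3, -13, -13, -13]

[3, -13, -13, -13]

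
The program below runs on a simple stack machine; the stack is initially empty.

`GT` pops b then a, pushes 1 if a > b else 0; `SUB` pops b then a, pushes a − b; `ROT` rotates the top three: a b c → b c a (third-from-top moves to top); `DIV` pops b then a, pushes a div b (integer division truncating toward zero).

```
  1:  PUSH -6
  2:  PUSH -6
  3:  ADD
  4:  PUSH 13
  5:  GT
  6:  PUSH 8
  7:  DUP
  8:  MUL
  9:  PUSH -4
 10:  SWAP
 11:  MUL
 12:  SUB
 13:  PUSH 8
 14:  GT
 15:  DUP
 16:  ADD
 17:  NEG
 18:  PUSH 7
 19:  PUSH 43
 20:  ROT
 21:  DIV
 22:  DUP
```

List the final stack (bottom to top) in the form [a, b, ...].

PUSH -6  -6
PUSH -6  -6 -6
ADD      -12
PUSH 13  -12 13
GT       0
PUSH 8   0 8
DUP      0 8 8
MUL      0 64
PUSH -4  0 64 -4
SWAP     0 -4 64
MUL      0 -256
SUB      256
PUSH 8   256 8
GT       1
DUP      1 1
ADD      2
NEG      -2
PUSH 7   -2 7
PUSH 43  -2 7 43
ROT      7 43 -2
DIV      7 -21
DUP      7 -21 -21

[7, -21, -21]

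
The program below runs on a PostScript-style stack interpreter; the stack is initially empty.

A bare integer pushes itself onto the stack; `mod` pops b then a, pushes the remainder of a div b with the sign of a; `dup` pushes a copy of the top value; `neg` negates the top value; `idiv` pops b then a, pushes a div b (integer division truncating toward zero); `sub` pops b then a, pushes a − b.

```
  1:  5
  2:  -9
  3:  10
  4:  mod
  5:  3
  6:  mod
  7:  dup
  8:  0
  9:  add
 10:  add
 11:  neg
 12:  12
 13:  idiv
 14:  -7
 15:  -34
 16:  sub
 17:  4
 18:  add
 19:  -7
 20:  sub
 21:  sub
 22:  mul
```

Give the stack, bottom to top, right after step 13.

5    → 5
-9   → 5 -9
10   → 5 -9 10
mod  → 5 -9
3    → 5 -9 3
mod  → 5 0
dup  → 5 0 0
0    → 5 0 0 0
add  → 5 0 0
add  → 5 0
neg  → 5 0
12   → 5 0 12
idiv → 5 0

[5, 0]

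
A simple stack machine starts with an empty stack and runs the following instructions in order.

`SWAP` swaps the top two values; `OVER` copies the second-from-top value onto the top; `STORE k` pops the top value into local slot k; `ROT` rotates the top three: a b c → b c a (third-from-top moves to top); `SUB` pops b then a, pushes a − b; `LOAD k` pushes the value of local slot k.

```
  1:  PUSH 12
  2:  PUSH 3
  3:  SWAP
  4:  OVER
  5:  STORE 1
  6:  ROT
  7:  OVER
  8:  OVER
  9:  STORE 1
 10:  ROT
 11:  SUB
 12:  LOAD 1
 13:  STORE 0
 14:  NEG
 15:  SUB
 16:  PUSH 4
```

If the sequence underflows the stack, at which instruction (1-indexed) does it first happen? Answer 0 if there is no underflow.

6

PUSH 12  [12]
PUSH 3   [12, 3]
SWAP     [3, 12]
OVER     [3, 12, 3]
STORE 1  [3, 12]
ROT  — needs 3 operands, stack has 2 → underflow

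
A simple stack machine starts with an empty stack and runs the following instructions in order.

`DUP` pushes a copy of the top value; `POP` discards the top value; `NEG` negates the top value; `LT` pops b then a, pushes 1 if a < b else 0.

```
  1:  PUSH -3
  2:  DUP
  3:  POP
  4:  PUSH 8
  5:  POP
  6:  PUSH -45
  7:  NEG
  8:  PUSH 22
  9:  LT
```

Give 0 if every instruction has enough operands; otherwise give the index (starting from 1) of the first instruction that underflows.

PUSH -3   -3
DUP       -3 -3
POP       -3
PUSH 8    -3 8
POP       -3
PUSH -45  -3 -45
NEG       -3 45
PUSH 22   -3 45 22
LT        -3 0

0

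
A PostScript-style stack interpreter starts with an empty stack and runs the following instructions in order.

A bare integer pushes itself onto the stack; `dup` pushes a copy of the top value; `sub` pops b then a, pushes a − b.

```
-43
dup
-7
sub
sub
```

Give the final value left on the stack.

-7

-43  [-43]
dup  [-43, -43]
-7   [-43, -43, -7]
sub  [-43, -36]
sub  [-7]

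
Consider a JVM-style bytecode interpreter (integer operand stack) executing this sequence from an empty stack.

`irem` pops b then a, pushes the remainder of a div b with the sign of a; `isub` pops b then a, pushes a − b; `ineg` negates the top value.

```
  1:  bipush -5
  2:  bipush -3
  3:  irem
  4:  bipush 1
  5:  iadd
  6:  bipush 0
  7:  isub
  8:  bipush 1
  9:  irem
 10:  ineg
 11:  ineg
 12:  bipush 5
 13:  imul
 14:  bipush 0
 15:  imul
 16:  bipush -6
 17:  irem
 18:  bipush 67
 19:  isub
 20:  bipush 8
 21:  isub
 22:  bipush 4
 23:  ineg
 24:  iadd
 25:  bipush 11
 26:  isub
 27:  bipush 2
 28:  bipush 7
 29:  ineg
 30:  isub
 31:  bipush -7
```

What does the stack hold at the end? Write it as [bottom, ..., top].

bipush -5  -5
bipush -3  -5 -3
irem       -2
bipush 1   -2 1
iadd       -1
bipush 0   -1 0
isub       -1
bipush 1   -1 1
irem       0
ineg       0
ineg       0
bipush 5   0 5
imul       0
bipush 0   0 0
imul       0
bipush -6  0 -6
irem       0
bipush 67  0 67
isub       -67
bipush 8   -67 8
isub       -75
bipush 4   -75 4
ineg       -75 -4
iadd       -79
bipush 11  -79 11
isub       -90
bipush 2   -90 2
bipush 7   -90 2 7
ineg       -90 2 -7
isub       -90 9
bipush -7  -90 9 -7

[-90, 9, -7]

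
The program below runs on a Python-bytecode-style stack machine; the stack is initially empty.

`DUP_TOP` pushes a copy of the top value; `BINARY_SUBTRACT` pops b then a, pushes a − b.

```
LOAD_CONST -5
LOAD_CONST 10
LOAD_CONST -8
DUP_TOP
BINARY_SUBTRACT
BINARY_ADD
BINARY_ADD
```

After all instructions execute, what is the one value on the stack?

LOAD_CONST -5   -> [-5]
LOAD_CONST 10   -> [-5, 10]
LOAD_CONST -8   -> [-5, 10, -8]
DUP_TOP         -> [-5, 10, -8, -8]
BINARY_SUBTRACT -> [-5, 10, 0]
BINARY_ADD      -> [-5, 10]
BINARY_ADD      -> [5]

5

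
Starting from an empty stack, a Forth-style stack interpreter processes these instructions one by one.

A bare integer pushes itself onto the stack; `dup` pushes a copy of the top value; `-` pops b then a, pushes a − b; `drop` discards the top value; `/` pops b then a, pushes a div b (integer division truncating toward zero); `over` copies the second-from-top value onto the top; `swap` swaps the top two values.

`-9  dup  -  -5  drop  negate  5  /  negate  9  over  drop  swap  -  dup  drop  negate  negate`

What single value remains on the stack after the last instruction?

9

-9     → -9
dup    → -9 -9
-      → 0
-5     → 0 -5
drop   → 0
negate → 0
5      → 0 5
/      → 0
negate → 0
9      → 0 9
over   → 0 9 0
drop   → 0 9
swap   → 9 0
-      → 9
dup    → 9 9
drop   → 9
negate → -9
negate → 9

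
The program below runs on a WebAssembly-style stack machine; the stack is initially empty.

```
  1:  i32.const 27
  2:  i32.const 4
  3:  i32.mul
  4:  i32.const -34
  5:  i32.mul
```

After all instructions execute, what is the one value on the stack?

-3672

i32.const 27  -> 27
i32.const 4   -> 27 4
i32.mul       -> 108
i32.const -34 -> 108 -34
i32.mul       -> -3672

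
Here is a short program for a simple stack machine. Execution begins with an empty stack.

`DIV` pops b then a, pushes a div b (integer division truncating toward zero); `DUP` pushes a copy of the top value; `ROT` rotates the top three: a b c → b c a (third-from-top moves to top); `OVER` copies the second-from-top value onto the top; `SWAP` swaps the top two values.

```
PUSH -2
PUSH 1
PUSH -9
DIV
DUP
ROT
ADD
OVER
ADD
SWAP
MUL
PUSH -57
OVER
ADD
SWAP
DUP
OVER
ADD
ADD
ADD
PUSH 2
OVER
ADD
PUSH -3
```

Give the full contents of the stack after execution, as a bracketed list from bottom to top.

[-57, -55, -3]

PUSH -2  -> [-2]
PUSH 1   -> [-2, 1]
PUSH -9  -> [-2, 1, -9]
DIV      -> [-2, 0]
DUP      -> [-2, 0, 0]
ROT      -> [0, 0, -2]
ADD      -> [0, -2]
OVER     -> [0, -2, 0]
ADD      -> [0, -2]
SWAP     -> [-2, 0]
MUL      -> [0]
PUSH -57 -> [0, -57]
OVER     -> [0, -57, 0]
ADD      -> [0, -57]
SWAP     -> [-57, 0]
DUP      -> [-57, 0, 0]
OVER     -> [-57, 0, 0, 0]
ADD      -> [-57, 0, 0]
ADD      -> [-57, 0]
ADD      -> [-57]
PUSH 2   -> [-57, 2]
OVER     -> [-57, 2, -57]
ADD      -> [-57, -55]
PUSH -3  -> [-57, -55, -3]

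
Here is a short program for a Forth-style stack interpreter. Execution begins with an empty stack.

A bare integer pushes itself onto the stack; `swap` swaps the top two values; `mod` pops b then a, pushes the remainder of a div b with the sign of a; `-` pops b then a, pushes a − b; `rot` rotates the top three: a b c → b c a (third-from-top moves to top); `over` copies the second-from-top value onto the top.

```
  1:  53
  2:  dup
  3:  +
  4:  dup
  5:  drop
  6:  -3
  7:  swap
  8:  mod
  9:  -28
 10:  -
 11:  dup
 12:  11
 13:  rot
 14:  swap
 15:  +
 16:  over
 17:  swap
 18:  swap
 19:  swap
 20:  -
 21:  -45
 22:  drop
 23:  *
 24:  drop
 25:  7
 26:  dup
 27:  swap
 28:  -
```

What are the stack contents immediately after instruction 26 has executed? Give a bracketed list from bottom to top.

53   : [53]
dup  : [53, 53]
+    : [106]
dup  : [106, 106]
drop : [106]
-3   : [106, -3]
swap : [-3, 106]
mod  : [-3]
-28  : [-3, -28]
-    : [25]
dup  : [25, 25]
11   : [25, 25, 11]
rot  : [25, 11, 25]
swap : [25, 25, 11]
+    : [25, 36]
over : [25, 36, 25]
swap : [25, 25, 36]
swap : [25, 36, 25]
swap : [25, 25, 36]
-    : [25, -11]
-45  : [25, -11, -45]
drop : [25, -11]
*    : [-275]
drop : []
7    : [7]
dup  : [7, 7]

[7, 7]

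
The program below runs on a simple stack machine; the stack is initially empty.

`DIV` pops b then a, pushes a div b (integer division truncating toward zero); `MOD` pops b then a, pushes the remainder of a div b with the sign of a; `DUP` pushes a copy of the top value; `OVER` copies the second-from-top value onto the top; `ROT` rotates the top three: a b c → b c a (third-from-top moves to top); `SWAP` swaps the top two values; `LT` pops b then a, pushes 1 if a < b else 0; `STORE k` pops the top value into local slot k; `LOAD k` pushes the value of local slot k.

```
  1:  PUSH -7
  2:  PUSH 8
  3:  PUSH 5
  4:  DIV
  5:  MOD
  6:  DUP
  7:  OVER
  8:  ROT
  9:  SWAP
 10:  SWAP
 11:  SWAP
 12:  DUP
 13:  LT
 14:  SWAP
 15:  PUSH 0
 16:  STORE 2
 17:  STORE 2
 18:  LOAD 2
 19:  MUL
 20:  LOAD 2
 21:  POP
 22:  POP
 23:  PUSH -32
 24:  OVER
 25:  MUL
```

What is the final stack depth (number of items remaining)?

PUSH -7  : -7
PUSH 8   : -7 8
PUSH 5   : -7 8 5
DIV      : -7 1
MOD      : 0
DUP      : 0 0
OVER     : 0 0 0
ROT      : 0 0 0
SWAP     : 0 0 0
SWAP     : 0 0 0
SWAP     : 0 0 0
DUP      : 0 0 0 0
LT       : 0 0 0
SWAP     : 0 0 0
PUSH 0   : 0 0 0 0
STORE 2  : 0 0 0
STORE 2  : 0 0
LOAD 2   : 0 0 0
MUL      : 0 0
LOAD 2   : 0 0 0
POP      : 0 0
POP      : 0
PUSH -32 : 0 -32
OVER     : 0 -32 0
MUL      : 0 0

2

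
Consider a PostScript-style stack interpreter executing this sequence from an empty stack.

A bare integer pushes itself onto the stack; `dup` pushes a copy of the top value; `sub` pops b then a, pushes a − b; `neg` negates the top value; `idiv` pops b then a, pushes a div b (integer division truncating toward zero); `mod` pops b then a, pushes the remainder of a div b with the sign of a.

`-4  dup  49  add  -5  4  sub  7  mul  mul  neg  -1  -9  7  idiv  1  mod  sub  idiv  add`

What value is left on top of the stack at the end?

-2839

-4    -4
dup   -4 -4
49    -4 -4 49
add   -4 45
-5    -4 45 -5
4     -4 45 -5 4
sub   -4 45 -9
7     -4 45 -9 7
mul   -4 45 -63
mul   -4 -2835
neg   -4 2835
-1    -4 2835 -1
-9    -4 2835 -1 -9
7     -4 2835 -1 -9 7
idiv  -4 2835 -1 -1
1     -4 2835 -1 -1 1
mod   -4 2835 -1 0
sub   -4 2835 -1
idiv  -4 -2835
add   -2839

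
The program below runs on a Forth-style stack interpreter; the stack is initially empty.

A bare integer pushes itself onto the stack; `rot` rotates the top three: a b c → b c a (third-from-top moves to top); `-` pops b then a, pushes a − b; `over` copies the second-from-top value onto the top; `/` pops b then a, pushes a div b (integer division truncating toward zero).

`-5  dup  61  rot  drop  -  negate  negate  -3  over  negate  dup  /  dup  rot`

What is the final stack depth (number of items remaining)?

-5      -5
dup     -5 -5
61      -5 -5 61
rot     -5 61 -5
drop    -5 61
-       -66
negate  66
negate  -66
-3      -66 -3
over    -66 -3 -66
negate  -66 -3 66
dup     -66 -3 66 66
/       -66 -3 1
dup     -66 -3 1 1
rot     -66 1 1 -3

4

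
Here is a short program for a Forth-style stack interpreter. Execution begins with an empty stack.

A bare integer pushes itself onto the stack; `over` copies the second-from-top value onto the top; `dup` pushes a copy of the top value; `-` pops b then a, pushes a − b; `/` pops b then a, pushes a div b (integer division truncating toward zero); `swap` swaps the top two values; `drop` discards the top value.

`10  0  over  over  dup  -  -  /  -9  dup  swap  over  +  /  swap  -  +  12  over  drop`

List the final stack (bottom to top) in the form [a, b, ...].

[10, 12]

10   : [10]
0    : [10, 0]
over : [10, 0, 10]
over : [10, 0, 10, 0]
dup  : [10, 0, 10, 0, 0]
-    : [10, 0, 10, 0]
-    : [10, 0, 10]
/    : [10, 0]
-9   : [10, 0, -9]
dup  : [10, 0, -9, -9]
swap : [10, 0, -9, -9]
over : [10, 0, -9, -9, -9]
+    : [10, 0, -9, -18]
/    : [10, 0, 0]
swap : [10, 0, 0]
-    : [10, 0]
+    : [10]
12   : [10, 12]
over : [10, 12, 10]
drop : [10, 12]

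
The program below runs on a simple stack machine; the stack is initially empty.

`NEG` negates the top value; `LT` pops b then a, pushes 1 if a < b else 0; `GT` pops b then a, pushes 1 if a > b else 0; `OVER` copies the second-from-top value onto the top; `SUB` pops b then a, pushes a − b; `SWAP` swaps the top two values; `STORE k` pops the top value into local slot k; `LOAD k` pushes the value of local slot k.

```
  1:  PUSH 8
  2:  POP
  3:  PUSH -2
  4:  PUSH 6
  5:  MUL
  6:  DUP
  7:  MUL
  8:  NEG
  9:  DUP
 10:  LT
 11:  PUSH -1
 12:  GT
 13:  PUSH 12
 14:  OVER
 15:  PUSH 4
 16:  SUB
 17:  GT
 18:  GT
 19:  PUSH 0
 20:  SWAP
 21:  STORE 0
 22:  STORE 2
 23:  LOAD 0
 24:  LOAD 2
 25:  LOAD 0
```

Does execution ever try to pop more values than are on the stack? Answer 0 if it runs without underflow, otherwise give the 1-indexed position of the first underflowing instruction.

0

PUSH 8  -> 8
POP     -> (empty)
PUSH -2 -> -2
PUSH 6  -> -2 6
MUL     -> -12
DUP     -> -12 -12
MUL     -> 144
NEG     -> -144
DUP     -> -144 -144
LT      -> 0
PUSH -1 -> 0 -1
GT      -> 1
PUSH 12 -> 1 12
OVER    -> 1 12 1
PUSH 4  -> 1 12 1 4
SUB     -> 1 12 -3
GT      -> 1 1
GT      -> 0
PUSH 0  -> 0 0
SWAP    -> 0 0
STORE 0 -> 0
STORE 2 -> (empty)
LOAD 0  -> 0
LOAD 2  -> 0 0
LOAD 0  -> 0 0 0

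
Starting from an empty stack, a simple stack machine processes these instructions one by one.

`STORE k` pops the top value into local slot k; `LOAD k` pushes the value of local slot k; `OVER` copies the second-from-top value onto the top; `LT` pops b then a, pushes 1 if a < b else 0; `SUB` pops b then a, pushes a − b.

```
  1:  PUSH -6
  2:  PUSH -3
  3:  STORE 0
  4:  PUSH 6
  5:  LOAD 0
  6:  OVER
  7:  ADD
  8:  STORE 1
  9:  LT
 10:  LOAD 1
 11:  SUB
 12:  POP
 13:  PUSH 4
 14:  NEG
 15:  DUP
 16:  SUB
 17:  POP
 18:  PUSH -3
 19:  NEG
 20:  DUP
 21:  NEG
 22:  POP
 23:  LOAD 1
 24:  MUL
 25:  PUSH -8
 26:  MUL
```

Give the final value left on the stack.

PUSH -6 : [-6]
PUSH -3 : [-6, -3]
STORE 0 : [-6]
PUSH 6  : [-6, 6]
LOAD 0  : [-6, 6, -3]
OVER    : [-6, 6, -3, 6]
ADD     : [-6, 6, 3]
STORE 1 : [-6, 6]
LT      : [1]
LOAD 1  : [1, 3]
SUB     : [-2]
POP     : []
PUSH 4  : [4]
NEG     : [-4]
DUP     : [-4, -4]
SUB     : [0]
POP     : []
PUSH -3 : [-3]
NEG     : [3]
DUP     : [3, 3]
NEG     : [3, -3]
POP     : [3]
LOAD 1  : [3, 3]
MUL     : [9]
PUSH -8 : [9, -8]
MUL     : [-72]

-72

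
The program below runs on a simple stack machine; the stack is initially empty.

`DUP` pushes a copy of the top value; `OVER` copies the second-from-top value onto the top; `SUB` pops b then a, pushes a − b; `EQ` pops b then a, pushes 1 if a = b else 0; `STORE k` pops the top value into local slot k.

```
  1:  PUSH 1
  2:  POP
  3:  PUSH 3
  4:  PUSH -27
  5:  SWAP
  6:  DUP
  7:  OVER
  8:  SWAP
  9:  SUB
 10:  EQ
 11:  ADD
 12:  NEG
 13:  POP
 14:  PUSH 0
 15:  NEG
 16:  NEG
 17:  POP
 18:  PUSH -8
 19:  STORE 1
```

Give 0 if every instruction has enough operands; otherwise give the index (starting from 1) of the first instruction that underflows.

PUSH 1   → 1
POP      → (empty)
PUSH 3   → 3
PUSH -27 → 3 -27
SWAP     → -27 3
DUP      → -27 3 3
OVER     → -27 3 3 3
SWAP     → -27 3 3 3
SUB      → -27 3 0
EQ       → -27 0
ADD      → -27
NEG      → 27
POP      → (empty)
PUSH 0   → 0
NEG      → 0
NEG      → 0
POP      → (empty)
PUSH -8  → -8
STORE 1  → (empty)

0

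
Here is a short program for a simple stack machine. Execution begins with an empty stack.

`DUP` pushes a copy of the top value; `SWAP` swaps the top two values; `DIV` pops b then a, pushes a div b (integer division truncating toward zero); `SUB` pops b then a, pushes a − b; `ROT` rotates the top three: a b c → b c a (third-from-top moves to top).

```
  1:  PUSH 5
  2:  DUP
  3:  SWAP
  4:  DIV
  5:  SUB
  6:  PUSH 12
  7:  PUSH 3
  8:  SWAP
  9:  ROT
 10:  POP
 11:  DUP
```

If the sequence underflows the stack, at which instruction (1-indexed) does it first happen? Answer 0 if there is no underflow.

PUSH 5 : 5
DUP    : 5 5
SWAP   : 5 5
DIV    : 1
SUB  — needs 2 operands, stack has 1 → underflow

5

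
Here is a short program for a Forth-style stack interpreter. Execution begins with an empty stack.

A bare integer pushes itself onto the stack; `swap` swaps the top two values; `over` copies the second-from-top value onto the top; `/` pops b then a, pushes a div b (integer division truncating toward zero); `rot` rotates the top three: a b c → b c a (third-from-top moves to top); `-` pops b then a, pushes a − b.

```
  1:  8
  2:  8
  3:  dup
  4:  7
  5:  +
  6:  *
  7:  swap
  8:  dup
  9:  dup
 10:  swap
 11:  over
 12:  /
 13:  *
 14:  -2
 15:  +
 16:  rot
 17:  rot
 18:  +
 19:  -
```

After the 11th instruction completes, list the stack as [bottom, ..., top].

8     8
8     8 8
dup   8 8 8
7     8 8 8 7
+     8 8 15
*     8 120
swap  120 8
dup   120 8 8
dup   120 8 8 8
swap  120 8 8 8
over  120 8 8 8 8

[120, 8, 8, 8, 8]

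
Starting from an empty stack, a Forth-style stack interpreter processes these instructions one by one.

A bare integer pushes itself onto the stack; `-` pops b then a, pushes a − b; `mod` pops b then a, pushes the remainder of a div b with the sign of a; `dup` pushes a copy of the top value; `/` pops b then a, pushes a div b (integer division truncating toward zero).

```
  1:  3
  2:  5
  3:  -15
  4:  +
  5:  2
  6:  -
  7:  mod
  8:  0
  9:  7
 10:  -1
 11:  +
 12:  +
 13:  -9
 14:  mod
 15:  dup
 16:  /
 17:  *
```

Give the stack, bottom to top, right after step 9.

3   -> 3
5   -> 3 5
-15 -> 3 5 -15
+   -> 3 -10
2   -> 3 -10 2
-   -> 3 -12
mod -> 3
0   -> 3 0
7   -> 3 0 7

[3, 0, 7]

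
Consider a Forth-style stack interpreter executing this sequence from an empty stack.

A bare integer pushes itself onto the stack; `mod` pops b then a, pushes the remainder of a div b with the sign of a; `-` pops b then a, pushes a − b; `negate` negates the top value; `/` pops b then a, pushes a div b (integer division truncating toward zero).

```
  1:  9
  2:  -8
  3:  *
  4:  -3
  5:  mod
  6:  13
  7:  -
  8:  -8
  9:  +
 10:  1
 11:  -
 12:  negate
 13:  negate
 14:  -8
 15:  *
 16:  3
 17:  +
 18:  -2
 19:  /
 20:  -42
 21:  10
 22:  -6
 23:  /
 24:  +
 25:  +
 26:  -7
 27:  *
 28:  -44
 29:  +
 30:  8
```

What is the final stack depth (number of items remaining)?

9       9
-8      9 -8
*       -72
-3      -72 -3
mod     0
13      0 13
-       -13
-8      -13 -8
+       -21
1       -21 1
-       -22
negate  22
negate  -22
-8      -22 -8
*       176
3       176 3
+       179
-2      179 -2
/       -89
-42     -89 -42
10      -89 -42 10
-6      -89 -42 10 -6
/       -89 -42 -1
+       -89 -43
+       -132
-7      -132 -7
*       924
-44     924 -44
+       880
8       880 8

2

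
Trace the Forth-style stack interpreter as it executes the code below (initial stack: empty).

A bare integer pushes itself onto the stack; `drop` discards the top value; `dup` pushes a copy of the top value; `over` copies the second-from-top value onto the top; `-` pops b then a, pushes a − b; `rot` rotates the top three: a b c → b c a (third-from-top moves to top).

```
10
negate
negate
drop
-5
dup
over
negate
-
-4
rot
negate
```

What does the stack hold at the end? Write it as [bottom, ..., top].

10     → 10
negate → -10
negate → 10
drop   → (empty)
-5     → -5
dup    → -5 -5
over   → -5 -5 -5
negate → -5 -5 5
-      → -5 -10
-4     → -5 -10 -4
rot    → -10 -4 -5
negate → -10 -4 5

[-10, -4, 5]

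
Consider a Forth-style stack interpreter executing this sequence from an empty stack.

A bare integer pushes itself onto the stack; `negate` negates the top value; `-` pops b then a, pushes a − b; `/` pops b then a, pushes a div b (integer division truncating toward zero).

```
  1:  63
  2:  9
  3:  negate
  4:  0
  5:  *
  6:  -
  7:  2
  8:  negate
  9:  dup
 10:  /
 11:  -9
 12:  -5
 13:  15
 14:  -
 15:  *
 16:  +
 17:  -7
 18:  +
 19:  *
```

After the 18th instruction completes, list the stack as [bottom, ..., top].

[63, 174]

63     → [63]
9      → [63, 9]
negate → [63, -9]
0      → [63, -9, 0]
*      → [63, 0]
-      → [63]
2      → [63, 2]
negate → [63, -2]
dup    → [63, -2, -2]
/      → [63, 1]
-9     → [63, 1, -9]
-5     → [63, 1, -9, -5]
15     → [63, 1, -9, -5, 15]
-      → [63, 1, -9, -20]
*      → [63, 1, 180]
+      → [63, 181]
-7     → [63, 181, -7]
+      → [63, 174]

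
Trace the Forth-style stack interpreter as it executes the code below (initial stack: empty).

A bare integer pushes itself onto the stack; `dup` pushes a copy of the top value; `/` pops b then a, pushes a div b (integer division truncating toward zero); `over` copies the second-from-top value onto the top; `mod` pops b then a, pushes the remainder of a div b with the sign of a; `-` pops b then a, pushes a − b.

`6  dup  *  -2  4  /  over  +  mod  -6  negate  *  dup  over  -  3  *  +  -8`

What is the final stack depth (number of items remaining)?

2

6      : [6]
dup    : [6, 6]
*      : [36]
-2     : [36, -2]
4      : [36, -2, 4]
/      : [36, 0]
over   : [36, 0, 36]
+      : [36, 36]
mod    : [0]
-6     : [0, -6]
negate : [0, 6]
*      : [0]
dup    : [0, 0]
over   : [0, 0, 0]
-      : [0, 0]
3      : [0, 0, 3]
*      : [0, 0]
+      : [0]
-8     : [0, -8]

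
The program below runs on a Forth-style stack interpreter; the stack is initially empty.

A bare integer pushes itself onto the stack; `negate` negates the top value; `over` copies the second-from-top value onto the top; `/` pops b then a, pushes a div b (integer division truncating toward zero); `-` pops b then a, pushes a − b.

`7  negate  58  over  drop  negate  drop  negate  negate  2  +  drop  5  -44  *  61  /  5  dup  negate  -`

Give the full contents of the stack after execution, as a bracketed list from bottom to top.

[-3, 10]

7      → 7
negate → -7
58     → -7 58
over   → -7 58 -7
drop   → -7 58
negate → -7 -58
drop   → -7
negate → 7
negate → -7
2      → -7 2
+      → -5
drop   → (empty)
5      → 5
-44    → 5 -44
*      → -220
61     → -220 61
/      → -3
5      → -3 5
dup    → -3 5 5
negate → -3 5 -5
-      → -3 10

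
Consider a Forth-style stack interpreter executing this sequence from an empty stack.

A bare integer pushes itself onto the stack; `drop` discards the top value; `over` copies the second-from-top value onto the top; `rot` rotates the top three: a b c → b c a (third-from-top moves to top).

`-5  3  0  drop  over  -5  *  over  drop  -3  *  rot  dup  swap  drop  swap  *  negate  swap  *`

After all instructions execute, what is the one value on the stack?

-5      -5
3       -5 3
0       -5 3 0
drop    -5 3
over    -5 3 -5
-5      -5 3 -5 -5
*       -5 3 25
over    -5 3 25 3
drop    -5 3 25
-3      -5 3 25 -3
*       -5 3 -75
rot     3 -75 -5
dup     3 -75 -5 -5
swap    3 -75 -5 -5
drop    3 -75 -5
swap    3 -5 -75
*       3 375
negate  3 -375
swap    -375 3
*       -1125

-1125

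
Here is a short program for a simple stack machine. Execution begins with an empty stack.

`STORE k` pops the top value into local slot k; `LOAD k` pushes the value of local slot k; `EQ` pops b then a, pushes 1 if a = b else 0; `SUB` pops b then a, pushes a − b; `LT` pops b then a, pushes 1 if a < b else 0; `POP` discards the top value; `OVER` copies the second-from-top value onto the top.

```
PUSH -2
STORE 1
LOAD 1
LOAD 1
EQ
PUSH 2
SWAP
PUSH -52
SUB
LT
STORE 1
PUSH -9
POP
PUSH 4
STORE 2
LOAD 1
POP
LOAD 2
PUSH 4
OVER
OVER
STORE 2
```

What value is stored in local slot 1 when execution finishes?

PUSH -2  -> [-2]
STORE 1  -> []
LOAD 1   -> [-2]
LOAD 1   -> [-2, -2]
EQ       -> [1]
PUSH 2   -> [1, 2]
SWAP     -> [2, 1]
PUSH -52 -> [2, 1, -52]
SUB      -> [2, 53]
LT       -> [1]
STORE 1  -> []
PUSH -9  -> [-9]
POP      -> []
PUSH 4   -> [4]
STORE 2  -> []
LOAD 1   -> [1]
POP      -> []
LOAD 2   -> [4]
PUSH 4   -> [4, 4]
OVER     -> [4, 4, 4]
OVER     -> [4, 4, 4, 4]
STORE 2  -> [4, 4, 4]

1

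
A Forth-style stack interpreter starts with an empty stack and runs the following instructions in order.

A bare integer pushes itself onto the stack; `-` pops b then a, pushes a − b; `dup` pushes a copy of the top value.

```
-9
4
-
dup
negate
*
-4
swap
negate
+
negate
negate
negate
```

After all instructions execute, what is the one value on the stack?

-165

-9     → -9
4      → -9 4
-      → -13
dup    → -13 -13
negate → -13 13
*      → -169
-4     → -169 -4
swap   → -4 -169
negate → -4 169
+      → 165
negate → -165
negate → 165
negate → -165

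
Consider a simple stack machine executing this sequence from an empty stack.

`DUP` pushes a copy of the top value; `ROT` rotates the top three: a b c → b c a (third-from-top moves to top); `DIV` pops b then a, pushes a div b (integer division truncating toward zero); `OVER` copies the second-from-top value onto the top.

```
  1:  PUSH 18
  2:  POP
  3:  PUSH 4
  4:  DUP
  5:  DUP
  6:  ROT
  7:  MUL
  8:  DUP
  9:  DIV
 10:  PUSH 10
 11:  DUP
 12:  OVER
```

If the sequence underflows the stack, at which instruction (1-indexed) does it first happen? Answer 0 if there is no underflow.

PUSH 18 → 18
POP     → (empty)
PUSH 4  → 4
DUP     → 4 4
DUP     → 4 4 4
ROT     → 4 4 4
MUL     → 4 16
DUP     → 4 16 16
DIV     → 4 1
PUSH 10 → 4 1 10
DUP     → 4 1 10 10
OVER    → 4 1 10 10 10

0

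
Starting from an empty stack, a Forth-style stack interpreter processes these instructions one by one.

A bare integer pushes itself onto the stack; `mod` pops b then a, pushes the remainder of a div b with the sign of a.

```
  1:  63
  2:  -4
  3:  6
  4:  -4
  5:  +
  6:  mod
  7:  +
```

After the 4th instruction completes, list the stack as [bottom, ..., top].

[63, -4, 6, -4]

63 : 63
-4 : 63 -4
6  : 63 -4 6
-4 : 63 -4 6 -4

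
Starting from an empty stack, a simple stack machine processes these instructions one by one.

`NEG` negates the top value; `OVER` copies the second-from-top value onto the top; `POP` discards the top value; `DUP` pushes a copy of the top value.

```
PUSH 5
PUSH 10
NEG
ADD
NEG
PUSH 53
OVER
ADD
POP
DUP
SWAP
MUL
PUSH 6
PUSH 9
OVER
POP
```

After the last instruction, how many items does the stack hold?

3

PUSH 5   5
PUSH 10  5 10
NEG      5 -10
ADD      -5
NEG      5
PUSH 53  5 53
OVER     5 53 5
ADD      5 58
POP      5
DUP      5 5
SWAP     5 5
MUL      25
PUSH 6   25 6
PUSH 9   25 6 9
OVER     25 6 9 6
POP      25 6 9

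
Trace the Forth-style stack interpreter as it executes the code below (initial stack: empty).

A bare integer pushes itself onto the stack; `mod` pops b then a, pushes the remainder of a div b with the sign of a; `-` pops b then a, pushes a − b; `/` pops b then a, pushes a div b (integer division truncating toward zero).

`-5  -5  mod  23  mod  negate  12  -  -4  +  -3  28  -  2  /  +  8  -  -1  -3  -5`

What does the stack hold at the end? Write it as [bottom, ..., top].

[-39, -1, -3, -5]

-5     → -5
-5     → -5 -5
mod    → 0
23     → 0 23
mod    → 0
negate → 0
12     → 0 12
-      → -12
-4     → -12 -4
+      → -16
-3     → -16 -3
28     → -16 -3 28
-      → -16 -31
2      → -16 -31 2
/      → -16 -15
+      → -31
8      → -31 8
-      → -39
-1     → -39 -1
-3     → -39 -1 -3
-5     → -39 -1 -3 -5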